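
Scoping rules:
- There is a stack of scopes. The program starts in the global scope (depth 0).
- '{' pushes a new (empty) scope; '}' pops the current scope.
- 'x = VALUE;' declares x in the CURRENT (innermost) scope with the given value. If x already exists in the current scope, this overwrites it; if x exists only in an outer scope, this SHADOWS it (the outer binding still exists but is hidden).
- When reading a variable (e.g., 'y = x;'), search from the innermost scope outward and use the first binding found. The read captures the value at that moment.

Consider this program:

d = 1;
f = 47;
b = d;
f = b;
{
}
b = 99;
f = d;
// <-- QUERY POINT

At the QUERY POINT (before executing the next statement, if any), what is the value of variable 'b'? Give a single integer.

Answer: 99

Derivation:
Step 1: declare d=1 at depth 0
Step 2: declare f=47 at depth 0
Step 3: declare b=(read d)=1 at depth 0
Step 4: declare f=(read b)=1 at depth 0
Step 5: enter scope (depth=1)
Step 6: exit scope (depth=0)
Step 7: declare b=99 at depth 0
Step 8: declare f=(read d)=1 at depth 0
Visible at query point: b=99 d=1 f=1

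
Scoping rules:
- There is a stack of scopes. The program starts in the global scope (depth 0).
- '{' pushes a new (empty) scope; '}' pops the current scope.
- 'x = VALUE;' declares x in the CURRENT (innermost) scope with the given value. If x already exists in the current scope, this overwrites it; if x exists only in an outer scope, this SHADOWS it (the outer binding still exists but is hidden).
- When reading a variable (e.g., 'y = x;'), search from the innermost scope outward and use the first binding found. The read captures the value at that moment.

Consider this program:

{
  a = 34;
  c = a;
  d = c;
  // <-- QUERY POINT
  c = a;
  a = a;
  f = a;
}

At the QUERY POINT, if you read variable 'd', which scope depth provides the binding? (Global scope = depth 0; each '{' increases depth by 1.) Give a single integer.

Step 1: enter scope (depth=1)
Step 2: declare a=34 at depth 1
Step 3: declare c=(read a)=34 at depth 1
Step 4: declare d=(read c)=34 at depth 1
Visible at query point: a=34 c=34 d=34

Answer: 1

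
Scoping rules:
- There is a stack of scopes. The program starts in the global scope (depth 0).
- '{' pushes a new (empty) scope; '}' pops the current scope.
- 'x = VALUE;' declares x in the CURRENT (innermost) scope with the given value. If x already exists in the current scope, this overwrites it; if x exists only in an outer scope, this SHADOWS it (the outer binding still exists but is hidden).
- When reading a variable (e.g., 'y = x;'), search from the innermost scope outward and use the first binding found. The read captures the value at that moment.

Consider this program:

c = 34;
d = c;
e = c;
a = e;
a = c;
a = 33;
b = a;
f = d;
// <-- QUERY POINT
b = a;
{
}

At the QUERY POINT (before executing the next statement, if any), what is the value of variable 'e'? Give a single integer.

Step 1: declare c=34 at depth 0
Step 2: declare d=(read c)=34 at depth 0
Step 3: declare e=(read c)=34 at depth 0
Step 4: declare a=(read e)=34 at depth 0
Step 5: declare a=(read c)=34 at depth 0
Step 6: declare a=33 at depth 0
Step 7: declare b=(read a)=33 at depth 0
Step 8: declare f=(read d)=34 at depth 0
Visible at query point: a=33 b=33 c=34 d=34 e=34 f=34

Answer: 34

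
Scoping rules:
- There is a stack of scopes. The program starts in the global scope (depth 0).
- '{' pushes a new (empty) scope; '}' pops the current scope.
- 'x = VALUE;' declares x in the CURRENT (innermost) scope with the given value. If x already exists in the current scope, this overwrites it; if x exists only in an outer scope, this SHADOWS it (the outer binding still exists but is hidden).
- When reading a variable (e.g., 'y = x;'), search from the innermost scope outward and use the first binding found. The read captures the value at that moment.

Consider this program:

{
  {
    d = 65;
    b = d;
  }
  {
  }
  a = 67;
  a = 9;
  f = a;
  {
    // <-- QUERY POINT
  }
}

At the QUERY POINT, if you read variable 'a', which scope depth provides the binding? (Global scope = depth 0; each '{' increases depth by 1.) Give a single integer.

Answer: 1

Derivation:
Step 1: enter scope (depth=1)
Step 2: enter scope (depth=2)
Step 3: declare d=65 at depth 2
Step 4: declare b=(read d)=65 at depth 2
Step 5: exit scope (depth=1)
Step 6: enter scope (depth=2)
Step 7: exit scope (depth=1)
Step 8: declare a=67 at depth 1
Step 9: declare a=9 at depth 1
Step 10: declare f=(read a)=9 at depth 1
Step 11: enter scope (depth=2)
Visible at query point: a=9 f=9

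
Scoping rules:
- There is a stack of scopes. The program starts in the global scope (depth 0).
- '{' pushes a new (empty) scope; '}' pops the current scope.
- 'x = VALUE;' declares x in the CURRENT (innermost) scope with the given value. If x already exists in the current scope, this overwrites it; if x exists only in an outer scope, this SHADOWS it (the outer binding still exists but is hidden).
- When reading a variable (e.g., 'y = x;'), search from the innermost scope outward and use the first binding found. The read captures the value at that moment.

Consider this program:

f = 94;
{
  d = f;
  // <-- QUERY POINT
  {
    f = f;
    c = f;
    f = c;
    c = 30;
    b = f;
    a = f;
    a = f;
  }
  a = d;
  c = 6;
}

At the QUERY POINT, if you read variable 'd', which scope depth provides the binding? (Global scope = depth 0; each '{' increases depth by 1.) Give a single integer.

Answer: 1

Derivation:
Step 1: declare f=94 at depth 0
Step 2: enter scope (depth=1)
Step 3: declare d=(read f)=94 at depth 1
Visible at query point: d=94 f=94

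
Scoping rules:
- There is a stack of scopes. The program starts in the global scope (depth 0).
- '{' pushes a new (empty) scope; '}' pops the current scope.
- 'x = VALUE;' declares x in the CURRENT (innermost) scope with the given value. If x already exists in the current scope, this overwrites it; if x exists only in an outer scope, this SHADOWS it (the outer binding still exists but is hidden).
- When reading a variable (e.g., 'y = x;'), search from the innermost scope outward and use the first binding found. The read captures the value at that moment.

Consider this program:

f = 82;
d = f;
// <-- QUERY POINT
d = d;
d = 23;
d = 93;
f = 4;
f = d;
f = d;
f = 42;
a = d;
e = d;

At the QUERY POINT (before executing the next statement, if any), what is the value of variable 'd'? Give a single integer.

Step 1: declare f=82 at depth 0
Step 2: declare d=(read f)=82 at depth 0
Visible at query point: d=82 f=82

Answer: 82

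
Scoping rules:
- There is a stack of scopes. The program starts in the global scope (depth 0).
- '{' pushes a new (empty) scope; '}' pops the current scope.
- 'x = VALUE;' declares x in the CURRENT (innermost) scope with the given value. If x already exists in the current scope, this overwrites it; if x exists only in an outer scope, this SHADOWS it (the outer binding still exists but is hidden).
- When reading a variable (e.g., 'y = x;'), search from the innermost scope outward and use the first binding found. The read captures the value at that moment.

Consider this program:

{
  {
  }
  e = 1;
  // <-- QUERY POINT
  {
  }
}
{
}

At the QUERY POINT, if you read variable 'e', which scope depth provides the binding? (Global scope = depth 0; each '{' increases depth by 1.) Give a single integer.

Step 1: enter scope (depth=1)
Step 2: enter scope (depth=2)
Step 3: exit scope (depth=1)
Step 4: declare e=1 at depth 1
Visible at query point: e=1

Answer: 1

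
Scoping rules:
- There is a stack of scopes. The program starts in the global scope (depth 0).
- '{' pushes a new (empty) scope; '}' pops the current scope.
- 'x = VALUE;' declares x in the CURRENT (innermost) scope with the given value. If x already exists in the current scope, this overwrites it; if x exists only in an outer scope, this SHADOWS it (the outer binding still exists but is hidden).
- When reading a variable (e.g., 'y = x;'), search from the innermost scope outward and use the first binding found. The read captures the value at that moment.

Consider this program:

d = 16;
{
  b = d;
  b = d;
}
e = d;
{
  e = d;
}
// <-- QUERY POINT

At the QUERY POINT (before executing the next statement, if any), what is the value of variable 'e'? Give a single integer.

Answer: 16

Derivation:
Step 1: declare d=16 at depth 0
Step 2: enter scope (depth=1)
Step 3: declare b=(read d)=16 at depth 1
Step 4: declare b=(read d)=16 at depth 1
Step 5: exit scope (depth=0)
Step 6: declare e=(read d)=16 at depth 0
Step 7: enter scope (depth=1)
Step 8: declare e=(read d)=16 at depth 1
Step 9: exit scope (depth=0)
Visible at query point: d=16 e=16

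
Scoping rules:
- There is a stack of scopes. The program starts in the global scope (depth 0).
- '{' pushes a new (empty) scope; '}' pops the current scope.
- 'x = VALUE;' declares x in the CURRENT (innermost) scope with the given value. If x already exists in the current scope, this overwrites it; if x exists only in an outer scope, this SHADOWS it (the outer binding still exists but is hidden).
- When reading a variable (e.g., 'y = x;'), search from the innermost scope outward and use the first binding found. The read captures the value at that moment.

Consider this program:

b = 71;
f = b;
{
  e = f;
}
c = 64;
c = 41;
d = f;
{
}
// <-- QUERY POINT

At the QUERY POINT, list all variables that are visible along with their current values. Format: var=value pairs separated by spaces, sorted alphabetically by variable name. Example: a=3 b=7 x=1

Step 1: declare b=71 at depth 0
Step 2: declare f=(read b)=71 at depth 0
Step 3: enter scope (depth=1)
Step 4: declare e=(read f)=71 at depth 1
Step 5: exit scope (depth=0)
Step 6: declare c=64 at depth 0
Step 7: declare c=41 at depth 0
Step 8: declare d=(read f)=71 at depth 0
Step 9: enter scope (depth=1)
Step 10: exit scope (depth=0)
Visible at query point: b=71 c=41 d=71 f=71

Answer: b=71 c=41 d=71 f=71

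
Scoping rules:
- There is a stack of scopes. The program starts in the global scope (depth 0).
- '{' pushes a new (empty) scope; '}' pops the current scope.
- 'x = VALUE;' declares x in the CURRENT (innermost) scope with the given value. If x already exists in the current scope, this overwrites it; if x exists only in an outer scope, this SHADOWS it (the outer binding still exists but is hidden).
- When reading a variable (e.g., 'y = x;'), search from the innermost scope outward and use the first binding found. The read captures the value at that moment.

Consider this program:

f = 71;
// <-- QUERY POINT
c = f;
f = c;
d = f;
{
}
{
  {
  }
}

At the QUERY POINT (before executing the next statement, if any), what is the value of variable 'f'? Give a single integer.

Answer: 71

Derivation:
Step 1: declare f=71 at depth 0
Visible at query point: f=71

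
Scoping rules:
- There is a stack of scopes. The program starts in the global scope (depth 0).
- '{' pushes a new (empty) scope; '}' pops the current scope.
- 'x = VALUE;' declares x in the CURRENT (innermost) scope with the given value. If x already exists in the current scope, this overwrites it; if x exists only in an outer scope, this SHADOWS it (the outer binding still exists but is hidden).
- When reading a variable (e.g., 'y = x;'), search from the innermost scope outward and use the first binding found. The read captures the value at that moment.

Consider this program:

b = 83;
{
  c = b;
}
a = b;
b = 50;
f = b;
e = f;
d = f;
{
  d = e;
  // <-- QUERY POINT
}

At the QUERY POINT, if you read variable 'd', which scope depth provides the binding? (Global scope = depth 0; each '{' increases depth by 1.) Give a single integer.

Step 1: declare b=83 at depth 0
Step 2: enter scope (depth=1)
Step 3: declare c=(read b)=83 at depth 1
Step 4: exit scope (depth=0)
Step 5: declare a=(read b)=83 at depth 0
Step 6: declare b=50 at depth 0
Step 7: declare f=(read b)=50 at depth 0
Step 8: declare e=(read f)=50 at depth 0
Step 9: declare d=(read f)=50 at depth 0
Step 10: enter scope (depth=1)
Step 11: declare d=(read e)=50 at depth 1
Visible at query point: a=83 b=50 d=50 e=50 f=50

Answer: 1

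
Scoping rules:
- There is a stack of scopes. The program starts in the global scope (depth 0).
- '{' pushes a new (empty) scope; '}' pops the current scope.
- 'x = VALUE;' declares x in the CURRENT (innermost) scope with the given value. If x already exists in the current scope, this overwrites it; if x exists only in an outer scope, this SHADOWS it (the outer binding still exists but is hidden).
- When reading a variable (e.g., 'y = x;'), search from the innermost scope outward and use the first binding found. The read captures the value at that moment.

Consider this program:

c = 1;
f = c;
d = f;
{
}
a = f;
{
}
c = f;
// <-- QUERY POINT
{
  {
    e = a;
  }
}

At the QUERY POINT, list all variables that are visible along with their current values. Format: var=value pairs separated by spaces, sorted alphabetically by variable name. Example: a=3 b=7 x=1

Step 1: declare c=1 at depth 0
Step 2: declare f=(read c)=1 at depth 0
Step 3: declare d=(read f)=1 at depth 0
Step 4: enter scope (depth=1)
Step 5: exit scope (depth=0)
Step 6: declare a=(read f)=1 at depth 0
Step 7: enter scope (depth=1)
Step 8: exit scope (depth=0)
Step 9: declare c=(read f)=1 at depth 0
Visible at query point: a=1 c=1 d=1 f=1

Answer: a=1 c=1 d=1 f=1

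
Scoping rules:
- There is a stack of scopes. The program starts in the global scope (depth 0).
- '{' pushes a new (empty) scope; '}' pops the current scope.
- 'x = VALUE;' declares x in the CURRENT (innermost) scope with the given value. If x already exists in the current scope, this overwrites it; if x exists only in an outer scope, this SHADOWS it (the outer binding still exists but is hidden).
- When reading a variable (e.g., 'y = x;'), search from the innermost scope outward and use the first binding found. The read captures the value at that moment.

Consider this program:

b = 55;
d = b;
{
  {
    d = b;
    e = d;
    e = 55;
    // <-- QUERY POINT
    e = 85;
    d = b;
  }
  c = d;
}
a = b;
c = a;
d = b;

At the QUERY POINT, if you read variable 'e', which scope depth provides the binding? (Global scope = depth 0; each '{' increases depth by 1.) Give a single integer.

Step 1: declare b=55 at depth 0
Step 2: declare d=(read b)=55 at depth 0
Step 3: enter scope (depth=1)
Step 4: enter scope (depth=2)
Step 5: declare d=(read b)=55 at depth 2
Step 6: declare e=(read d)=55 at depth 2
Step 7: declare e=55 at depth 2
Visible at query point: b=55 d=55 e=55

Answer: 2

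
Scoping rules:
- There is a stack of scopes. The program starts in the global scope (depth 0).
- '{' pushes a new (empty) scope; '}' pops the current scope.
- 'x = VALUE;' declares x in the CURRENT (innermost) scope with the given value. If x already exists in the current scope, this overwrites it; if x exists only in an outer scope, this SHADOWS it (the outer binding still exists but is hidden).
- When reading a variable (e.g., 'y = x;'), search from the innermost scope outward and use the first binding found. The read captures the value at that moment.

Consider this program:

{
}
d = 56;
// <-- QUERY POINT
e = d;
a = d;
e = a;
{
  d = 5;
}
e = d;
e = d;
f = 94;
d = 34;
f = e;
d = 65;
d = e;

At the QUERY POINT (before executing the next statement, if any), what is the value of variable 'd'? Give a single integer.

Step 1: enter scope (depth=1)
Step 2: exit scope (depth=0)
Step 3: declare d=56 at depth 0
Visible at query point: d=56

Answer: 56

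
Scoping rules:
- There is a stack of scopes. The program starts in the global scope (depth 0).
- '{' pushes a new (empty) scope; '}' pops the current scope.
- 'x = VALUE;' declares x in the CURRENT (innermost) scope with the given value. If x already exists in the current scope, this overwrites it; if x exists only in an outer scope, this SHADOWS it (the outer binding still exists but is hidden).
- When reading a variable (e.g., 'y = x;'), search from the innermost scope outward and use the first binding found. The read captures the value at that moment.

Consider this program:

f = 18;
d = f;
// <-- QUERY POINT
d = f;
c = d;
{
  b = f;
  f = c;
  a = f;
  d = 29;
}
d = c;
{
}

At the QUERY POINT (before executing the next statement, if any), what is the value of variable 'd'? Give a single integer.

Step 1: declare f=18 at depth 0
Step 2: declare d=(read f)=18 at depth 0
Visible at query point: d=18 f=18

Answer: 18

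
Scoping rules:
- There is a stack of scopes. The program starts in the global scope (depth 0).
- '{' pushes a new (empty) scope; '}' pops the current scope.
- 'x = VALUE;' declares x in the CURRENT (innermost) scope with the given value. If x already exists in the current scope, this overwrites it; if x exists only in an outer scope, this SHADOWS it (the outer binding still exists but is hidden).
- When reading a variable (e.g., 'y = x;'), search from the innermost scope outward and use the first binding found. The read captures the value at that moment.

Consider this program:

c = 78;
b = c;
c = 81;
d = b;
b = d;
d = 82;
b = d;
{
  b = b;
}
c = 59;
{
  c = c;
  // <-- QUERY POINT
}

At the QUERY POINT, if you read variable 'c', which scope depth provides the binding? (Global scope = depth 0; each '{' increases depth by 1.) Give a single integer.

Answer: 1

Derivation:
Step 1: declare c=78 at depth 0
Step 2: declare b=(read c)=78 at depth 0
Step 3: declare c=81 at depth 0
Step 4: declare d=(read b)=78 at depth 0
Step 5: declare b=(read d)=78 at depth 0
Step 6: declare d=82 at depth 0
Step 7: declare b=(read d)=82 at depth 0
Step 8: enter scope (depth=1)
Step 9: declare b=(read b)=82 at depth 1
Step 10: exit scope (depth=0)
Step 11: declare c=59 at depth 0
Step 12: enter scope (depth=1)
Step 13: declare c=(read c)=59 at depth 1
Visible at query point: b=82 c=59 d=82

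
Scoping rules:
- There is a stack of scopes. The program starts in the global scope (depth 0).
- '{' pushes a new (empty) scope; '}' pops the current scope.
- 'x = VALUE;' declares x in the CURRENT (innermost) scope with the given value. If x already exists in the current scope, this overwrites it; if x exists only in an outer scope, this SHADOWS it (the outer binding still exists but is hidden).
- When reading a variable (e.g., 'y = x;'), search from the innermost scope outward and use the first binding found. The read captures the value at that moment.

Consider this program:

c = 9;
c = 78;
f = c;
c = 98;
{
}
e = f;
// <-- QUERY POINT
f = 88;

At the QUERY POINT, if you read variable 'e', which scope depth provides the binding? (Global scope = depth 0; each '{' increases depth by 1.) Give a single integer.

Step 1: declare c=9 at depth 0
Step 2: declare c=78 at depth 0
Step 3: declare f=(read c)=78 at depth 0
Step 4: declare c=98 at depth 0
Step 5: enter scope (depth=1)
Step 6: exit scope (depth=0)
Step 7: declare e=(read f)=78 at depth 0
Visible at query point: c=98 e=78 f=78

Answer: 0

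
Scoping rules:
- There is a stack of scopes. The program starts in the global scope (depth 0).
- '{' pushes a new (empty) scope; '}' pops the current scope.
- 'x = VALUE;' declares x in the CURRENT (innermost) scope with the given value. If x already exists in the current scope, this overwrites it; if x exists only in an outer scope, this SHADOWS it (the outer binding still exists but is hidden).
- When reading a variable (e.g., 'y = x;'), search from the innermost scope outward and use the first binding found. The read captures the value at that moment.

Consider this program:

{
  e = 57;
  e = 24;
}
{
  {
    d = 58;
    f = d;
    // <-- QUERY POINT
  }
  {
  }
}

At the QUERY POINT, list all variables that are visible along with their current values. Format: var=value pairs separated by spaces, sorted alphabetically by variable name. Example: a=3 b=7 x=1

Answer: d=58 f=58

Derivation:
Step 1: enter scope (depth=1)
Step 2: declare e=57 at depth 1
Step 3: declare e=24 at depth 1
Step 4: exit scope (depth=0)
Step 5: enter scope (depth=1)
Step 6: enter scope (depth=2)
Step 7: declare d=58 at depth 2
Step 8: declare f=(read d)=58 at depth 2
Visible at query point: d=58 f=58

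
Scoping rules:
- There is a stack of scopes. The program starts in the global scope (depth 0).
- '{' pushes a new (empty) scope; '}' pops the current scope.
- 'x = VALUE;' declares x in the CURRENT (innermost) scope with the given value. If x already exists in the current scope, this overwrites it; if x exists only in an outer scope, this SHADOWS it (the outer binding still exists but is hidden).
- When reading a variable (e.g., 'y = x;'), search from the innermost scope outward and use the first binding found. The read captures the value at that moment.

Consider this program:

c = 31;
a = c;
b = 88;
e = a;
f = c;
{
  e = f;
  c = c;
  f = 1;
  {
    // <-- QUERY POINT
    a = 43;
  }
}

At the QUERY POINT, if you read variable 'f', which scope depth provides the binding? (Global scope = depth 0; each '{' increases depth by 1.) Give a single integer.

Answer: 1

Derivation:
Step 1: declare c=31 at depth 0
Step 2: declare a=(read c)=31 at depth 0
Step 3: declare b=88 at depth 0
Step 4: declare e=(read a)=31 at depth 0
Step 5: declare f=(read c)=31 at depth 0
Step 6: enter scope (depth=1)
Step 7: declare e=(read f)=31 at depth 1
Step 8: declare c=(read c)=31 at depth 1
Step 9: declare f=1 at depth 1
Step 10: enter scope (depth=2)
Visible at query point: a=31 b=88 c=31 e=31 f=1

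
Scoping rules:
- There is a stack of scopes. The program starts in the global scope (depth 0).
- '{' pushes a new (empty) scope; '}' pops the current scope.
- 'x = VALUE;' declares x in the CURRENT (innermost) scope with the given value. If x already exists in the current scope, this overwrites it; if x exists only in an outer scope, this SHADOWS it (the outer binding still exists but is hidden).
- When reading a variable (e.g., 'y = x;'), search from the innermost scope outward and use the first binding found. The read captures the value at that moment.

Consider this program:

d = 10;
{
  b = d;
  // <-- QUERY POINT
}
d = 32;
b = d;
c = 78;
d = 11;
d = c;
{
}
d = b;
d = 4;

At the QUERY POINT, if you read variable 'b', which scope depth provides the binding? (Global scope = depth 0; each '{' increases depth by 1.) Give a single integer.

Answer: 1

Derivation:
Step 1: declare d=10 at depth 0
Step 2: enter scope (depth=1)
Step 3: declare b=(read d)=10 at depth 1
Visible at query point: b=10 d=10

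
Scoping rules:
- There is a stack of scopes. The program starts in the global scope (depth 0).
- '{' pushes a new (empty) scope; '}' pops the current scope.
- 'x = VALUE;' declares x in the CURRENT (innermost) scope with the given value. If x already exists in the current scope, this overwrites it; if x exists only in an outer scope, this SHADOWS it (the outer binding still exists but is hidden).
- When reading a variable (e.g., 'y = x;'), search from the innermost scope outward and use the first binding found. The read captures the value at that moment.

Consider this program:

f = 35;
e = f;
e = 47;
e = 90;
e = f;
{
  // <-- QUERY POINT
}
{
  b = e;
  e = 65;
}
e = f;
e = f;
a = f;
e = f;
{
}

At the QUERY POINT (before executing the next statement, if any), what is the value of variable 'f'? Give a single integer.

Step 1: declare f=35 at depth 0
Step 2: declare e=(read f)=35 at depth 0
Step 3: declare e=47 at depth 0
Step 4: declare e=90 at depth 0
Step 5: declare e=(read f)=35 at depth 0
Step 6: enter scope (depth=1)
Visible at query point: e=35 f=35

Answer: 35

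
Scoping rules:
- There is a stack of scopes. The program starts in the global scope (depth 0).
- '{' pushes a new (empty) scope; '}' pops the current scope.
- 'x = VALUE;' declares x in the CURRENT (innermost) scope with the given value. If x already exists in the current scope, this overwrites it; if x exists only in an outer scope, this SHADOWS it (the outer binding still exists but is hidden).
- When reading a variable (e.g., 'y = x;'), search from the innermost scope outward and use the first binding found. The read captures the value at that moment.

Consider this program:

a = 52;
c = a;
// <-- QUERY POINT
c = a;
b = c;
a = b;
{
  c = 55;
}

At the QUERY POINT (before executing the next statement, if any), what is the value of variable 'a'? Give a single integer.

Answer: 52

Derivation:
Step 1: declare a=52 at depth 0
Step 2: declare c=(read a)=52 at depth 0
Visible at query point: a=52 c=52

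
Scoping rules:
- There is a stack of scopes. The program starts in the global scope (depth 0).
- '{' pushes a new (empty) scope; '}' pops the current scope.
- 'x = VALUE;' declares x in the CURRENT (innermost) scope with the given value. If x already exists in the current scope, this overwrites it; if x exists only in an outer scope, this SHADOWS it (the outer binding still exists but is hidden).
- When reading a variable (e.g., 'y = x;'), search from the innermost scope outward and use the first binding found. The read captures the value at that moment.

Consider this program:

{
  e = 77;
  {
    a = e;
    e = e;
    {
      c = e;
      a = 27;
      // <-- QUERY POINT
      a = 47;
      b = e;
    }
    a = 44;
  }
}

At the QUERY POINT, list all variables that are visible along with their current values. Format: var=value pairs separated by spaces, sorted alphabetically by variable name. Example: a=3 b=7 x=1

Answer: a=27 c=77 e=77

Derivation:
Step 1: enter scope (depth=1)
Step 2: declare e=77 at depth 1
Step 3: enter scope (depth=2)
Step 4: declare a=(read e)=77 at depth 2
Step 5: declare e=(read e)=77 at depth 2
Step 6: enter scope (depth=3)
Step 7: declare c=(read e)=77 at depth 3
Step 8: declare a=27 at depth 3
Visible at query point: a=27 c=77 e=77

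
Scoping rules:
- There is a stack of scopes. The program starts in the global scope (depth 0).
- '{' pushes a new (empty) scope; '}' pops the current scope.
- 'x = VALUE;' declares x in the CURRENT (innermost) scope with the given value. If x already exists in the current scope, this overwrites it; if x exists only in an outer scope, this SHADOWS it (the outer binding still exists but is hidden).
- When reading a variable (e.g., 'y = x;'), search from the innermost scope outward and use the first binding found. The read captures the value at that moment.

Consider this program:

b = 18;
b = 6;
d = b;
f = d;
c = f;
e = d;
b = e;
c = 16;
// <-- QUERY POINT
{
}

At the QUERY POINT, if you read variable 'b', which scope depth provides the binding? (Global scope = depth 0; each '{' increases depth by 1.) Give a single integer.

Step 1: declare b=18 at depth 0
Step 2: declare b=6 at depth 0
Step 3: declare d=(read b)=6 at depth 0
Step 4: declare f=(read d)=6 at depth 0
Step 5: declare c=(read f)=6 at depth 0
Step 6: declare e=(read d)=6 at depth 0
Step 7: declare b=(read e)=6 at depth 0
Step 8: declare c=16 at depth 0
Visible at query point: b=6 c=16 d=6 e=6 f=6

Answer: 0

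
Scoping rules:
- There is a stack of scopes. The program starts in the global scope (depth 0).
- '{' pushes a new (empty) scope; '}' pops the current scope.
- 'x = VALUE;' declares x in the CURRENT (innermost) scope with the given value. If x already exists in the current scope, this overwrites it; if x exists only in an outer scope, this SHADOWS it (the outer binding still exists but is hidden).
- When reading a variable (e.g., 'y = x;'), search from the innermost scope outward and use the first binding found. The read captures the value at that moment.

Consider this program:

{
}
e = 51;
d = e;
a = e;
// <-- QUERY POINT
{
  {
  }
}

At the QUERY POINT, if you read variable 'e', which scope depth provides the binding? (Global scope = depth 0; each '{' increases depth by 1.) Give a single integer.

Answer: 0

Derivation:
Step 1: enter scope (depth=1)
Step 2: exit scope (depth=0)
Step 3: declare e=51 at depth 0
Step 4: declare d=(read e)=51 at depth 0
Step 5: declare a=(read e)=51 at depth 0
Visible at query point: a=51 d=51 e=51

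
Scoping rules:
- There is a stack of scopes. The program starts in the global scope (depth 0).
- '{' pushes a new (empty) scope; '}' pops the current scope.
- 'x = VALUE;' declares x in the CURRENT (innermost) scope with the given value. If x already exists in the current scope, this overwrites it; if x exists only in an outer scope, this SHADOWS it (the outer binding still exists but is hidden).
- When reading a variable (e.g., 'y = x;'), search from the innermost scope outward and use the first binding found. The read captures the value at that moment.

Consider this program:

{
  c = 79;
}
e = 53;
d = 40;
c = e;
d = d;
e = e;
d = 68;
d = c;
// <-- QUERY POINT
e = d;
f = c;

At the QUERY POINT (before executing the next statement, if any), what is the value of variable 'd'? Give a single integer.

Step 1: enter scope (depth=1)
Step 2: declare c=79 at depth 1
Step 3: exit scope (depth=0)
Step 4: declare e=53 at depth 0
Step 5: declare d=40 at depth 0
Step 6: declare c=(read e)=53 at depth 0
Step 7: declare d=(read d)=40 at depth 0
Step 8: declare e=(read e)=53 at depth 0
Step 9: declare d=68 at depth 0
Step 10: declare d=(read c)=53 at depth 0
Visible at query point: c=53 d=53 e=53

Answer: 53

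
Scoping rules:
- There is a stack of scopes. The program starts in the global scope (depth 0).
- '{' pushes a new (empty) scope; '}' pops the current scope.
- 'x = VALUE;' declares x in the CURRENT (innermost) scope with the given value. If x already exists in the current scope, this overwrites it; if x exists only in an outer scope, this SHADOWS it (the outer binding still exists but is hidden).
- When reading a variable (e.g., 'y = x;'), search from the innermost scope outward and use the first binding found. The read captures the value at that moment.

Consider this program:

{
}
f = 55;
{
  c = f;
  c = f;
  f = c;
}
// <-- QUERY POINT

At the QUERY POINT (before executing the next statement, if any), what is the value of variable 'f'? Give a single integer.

Step 1: enter scope (depth=1)
Step 2: exit scope (depth=0)
Step 3: declare f=55 at depth 0
Step 4: enter scope (depth=1)
Step 5: declare c=(read f)=55 at depth 1
Step 6: declare c=(read f)=55 at depth 1
Step 7: declare f=(read c)=55 at depth 1
Step 8: exit scope (depth=0)
Visible at query point: f=55

Answer: 55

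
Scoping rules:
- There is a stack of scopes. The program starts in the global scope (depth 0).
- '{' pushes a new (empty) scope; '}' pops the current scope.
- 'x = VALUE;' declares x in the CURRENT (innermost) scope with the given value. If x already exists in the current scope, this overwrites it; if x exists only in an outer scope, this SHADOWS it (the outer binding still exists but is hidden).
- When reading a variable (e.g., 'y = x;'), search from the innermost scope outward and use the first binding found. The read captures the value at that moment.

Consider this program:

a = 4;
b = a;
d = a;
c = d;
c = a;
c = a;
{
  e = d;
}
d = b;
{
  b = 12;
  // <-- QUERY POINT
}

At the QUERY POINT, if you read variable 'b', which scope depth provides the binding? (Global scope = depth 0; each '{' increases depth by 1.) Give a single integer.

Answer: 1

Derivation:
Step 1: declare a=4 at depth 0
Step 2: declare b=(read a)=4 at depth 0
Step 3: declare d=(read a)=4 at depth 0
Step 4: declare c=(read d)=4 at depth 0
Step 5: declare c=(read a)=4 at depth 0
Step 6: declare c=(read a)=4 at depth 0
Step 7: enter scope (depth=1)
Step 8: declare e=(read d)=4 at depth 1
Step 9: exit scope (depth=0)
Step 10: declare d=(read b)=4 at depth 0
Step 11: enter scope (depth=1)
Step 12: declare b=12 at depth 1
Visible at query point: a=4 b=12 c=4 d=4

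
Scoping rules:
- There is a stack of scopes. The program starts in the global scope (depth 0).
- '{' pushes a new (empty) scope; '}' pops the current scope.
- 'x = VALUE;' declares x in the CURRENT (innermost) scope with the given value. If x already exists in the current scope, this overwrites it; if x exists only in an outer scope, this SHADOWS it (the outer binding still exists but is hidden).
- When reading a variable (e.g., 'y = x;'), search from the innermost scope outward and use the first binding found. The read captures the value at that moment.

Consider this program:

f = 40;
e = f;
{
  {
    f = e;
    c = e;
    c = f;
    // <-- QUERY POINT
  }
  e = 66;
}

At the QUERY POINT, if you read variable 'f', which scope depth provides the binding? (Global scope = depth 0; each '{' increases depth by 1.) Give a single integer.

Step 1: declare f=40 at depth 0
Step 2: declare e=(read f)=40 at depth 0
Step 3: enter scope (depth=1)
Step 4: enter scope (depth=2)
Step 5: declare f=(read e)=40 at depth 2
Step 6: declare c=(read e)=40 at depth 2
Step 7: declare c=(read f)=40 at depth 2
Visible at query point: c=40 e=40 f=40

Answer: 2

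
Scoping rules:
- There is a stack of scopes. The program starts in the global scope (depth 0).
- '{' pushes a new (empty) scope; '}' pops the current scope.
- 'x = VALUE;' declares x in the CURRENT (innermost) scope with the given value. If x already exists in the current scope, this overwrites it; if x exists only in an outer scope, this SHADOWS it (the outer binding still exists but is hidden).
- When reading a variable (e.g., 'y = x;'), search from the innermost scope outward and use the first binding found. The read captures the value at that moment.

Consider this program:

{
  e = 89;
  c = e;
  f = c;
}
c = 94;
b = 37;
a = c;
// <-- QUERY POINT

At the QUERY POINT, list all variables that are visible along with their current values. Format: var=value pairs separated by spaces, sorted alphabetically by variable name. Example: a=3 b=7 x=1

Step 1: enter scope (depth=1)
Step 2: declare e=89 at depth 1
Step 3: declare c=(read e)=89 at depth 1
Step 4: declare f=(read c)=89 at depth 1
Step 5: exit scope (depth=0)
Step 6: declare c=94 at depth 0
Step 7: declare b=37 at depth 0
Step 8: declare a=(read c)=94 at depth 0
Visible at query point: a=94 b=37 c=94

Answer: a=94 b=37 c=94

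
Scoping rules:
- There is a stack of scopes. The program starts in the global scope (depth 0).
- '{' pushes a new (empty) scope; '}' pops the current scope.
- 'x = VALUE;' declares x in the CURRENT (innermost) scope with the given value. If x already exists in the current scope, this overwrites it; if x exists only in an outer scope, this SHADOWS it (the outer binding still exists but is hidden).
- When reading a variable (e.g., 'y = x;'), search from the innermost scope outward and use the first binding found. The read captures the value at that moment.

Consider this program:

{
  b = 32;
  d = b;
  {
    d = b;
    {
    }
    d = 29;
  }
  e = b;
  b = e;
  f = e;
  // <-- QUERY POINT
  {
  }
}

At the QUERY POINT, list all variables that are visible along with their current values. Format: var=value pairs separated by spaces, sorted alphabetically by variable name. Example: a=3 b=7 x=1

Step 1: enter scope (depth=1)
Step 2: declare b=32 at depth 1
Step 3: declare d=(read b)=32 at depth 1
Step 4: enter scope (depth=2)
Step 5: declare d=(read b)=32 at depth 2
Step 6: enter scope (depth=3)
Step 7: exit scope (depth=2)
Step 8: declare d=29 at depth 2
Step 9: exit scope (depth=1)
Step 10: declare e=(read b)=32 at depth 1
Step 11: declare b=(read e)=32 at depth 1
Step 12: declare f=(read e)=32 at depth 1
Visible at query point: b=32 d=32 e=32 f=32

Answer: b=32 d=32 e=32 f=32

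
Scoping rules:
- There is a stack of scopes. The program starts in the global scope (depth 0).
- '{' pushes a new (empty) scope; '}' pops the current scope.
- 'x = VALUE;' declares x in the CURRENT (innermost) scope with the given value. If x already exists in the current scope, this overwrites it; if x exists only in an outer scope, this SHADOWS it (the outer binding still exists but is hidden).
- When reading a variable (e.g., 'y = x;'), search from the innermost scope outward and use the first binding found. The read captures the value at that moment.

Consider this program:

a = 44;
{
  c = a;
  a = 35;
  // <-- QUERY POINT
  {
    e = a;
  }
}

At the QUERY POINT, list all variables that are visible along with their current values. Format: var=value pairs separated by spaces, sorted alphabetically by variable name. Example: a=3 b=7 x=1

Step 1: declare a=44 at depth 0
Step 2: enter scope (depth=1)
Step 3: declare c=(read a)=44 at depth 1
Step 4: declare a=35 at depth 1
Visible at query point: a=35 c=44

Answer: a=35 c=44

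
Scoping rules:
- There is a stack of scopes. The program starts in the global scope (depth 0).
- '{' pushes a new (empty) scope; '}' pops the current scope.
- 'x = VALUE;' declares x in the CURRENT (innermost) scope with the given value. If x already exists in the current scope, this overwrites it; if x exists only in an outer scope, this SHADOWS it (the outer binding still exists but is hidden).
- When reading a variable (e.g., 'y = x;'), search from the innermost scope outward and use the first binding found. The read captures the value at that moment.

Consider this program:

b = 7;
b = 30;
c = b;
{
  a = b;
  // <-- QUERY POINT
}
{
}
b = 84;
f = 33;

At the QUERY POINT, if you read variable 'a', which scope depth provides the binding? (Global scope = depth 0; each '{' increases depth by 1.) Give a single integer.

Step 1: declare b=7 at depth 0
Step 2: declare b=30 at depth 0
Step 3: declare c=(read b)=30 at depth 0
Step 4: enter scope (depth=1)
Step 5: declare a=(read b)=30 at depth 1
Visible at query point: a=30 b=30 c=30

Answer: 1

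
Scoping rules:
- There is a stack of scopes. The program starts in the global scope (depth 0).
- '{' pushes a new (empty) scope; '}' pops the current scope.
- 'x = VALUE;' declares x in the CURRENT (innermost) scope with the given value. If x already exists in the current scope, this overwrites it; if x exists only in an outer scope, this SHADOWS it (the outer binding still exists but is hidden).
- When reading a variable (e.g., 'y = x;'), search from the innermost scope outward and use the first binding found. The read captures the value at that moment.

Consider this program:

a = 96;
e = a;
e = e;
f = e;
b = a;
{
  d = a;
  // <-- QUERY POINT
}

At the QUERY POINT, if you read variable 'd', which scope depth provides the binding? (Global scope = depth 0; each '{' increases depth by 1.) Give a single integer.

Step 1: declare a=96 at depth 0
Step 2: declare e=(read a)=96 at depth 0
Step 3: declare e=(read e)=96 at depth 0
Step 4: declare f=(read e)=96 at depth 0
Step 5: declare b=(read a)=96 at depth 0
Step 6: enter scope (depth=1)
Step 7: declare d=(read a)=96 at depth 1
Visible at query point: a=96 b=96 d=96 e=96 f=96

Answer: 1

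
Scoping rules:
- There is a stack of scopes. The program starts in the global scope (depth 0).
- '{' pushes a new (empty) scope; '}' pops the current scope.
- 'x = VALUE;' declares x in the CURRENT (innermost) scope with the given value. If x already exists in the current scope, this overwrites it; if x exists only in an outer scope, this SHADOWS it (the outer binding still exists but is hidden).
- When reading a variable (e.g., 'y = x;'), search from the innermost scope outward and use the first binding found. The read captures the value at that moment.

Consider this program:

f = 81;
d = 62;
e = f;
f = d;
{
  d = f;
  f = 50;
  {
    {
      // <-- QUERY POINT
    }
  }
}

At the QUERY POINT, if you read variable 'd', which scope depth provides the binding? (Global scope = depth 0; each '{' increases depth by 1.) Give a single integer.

Step 1: declare f=81 at depth 0
Step 2: declare d=62 at depth 0
Step 3: declare e=(read f)=81 at depth 0
Step 4: declare f=(read d)=62 at depth 0
Step 5: enter scope (depth=1)
Step 6: declare d=(read f)=62 at depth 1
Step 7: declare f=50 at depth 1
Step 8: enter scope (depth=2)
Step 9: enter scope (depth=3)
Visible at query point: d=62 e=81 f=50

Answer: 1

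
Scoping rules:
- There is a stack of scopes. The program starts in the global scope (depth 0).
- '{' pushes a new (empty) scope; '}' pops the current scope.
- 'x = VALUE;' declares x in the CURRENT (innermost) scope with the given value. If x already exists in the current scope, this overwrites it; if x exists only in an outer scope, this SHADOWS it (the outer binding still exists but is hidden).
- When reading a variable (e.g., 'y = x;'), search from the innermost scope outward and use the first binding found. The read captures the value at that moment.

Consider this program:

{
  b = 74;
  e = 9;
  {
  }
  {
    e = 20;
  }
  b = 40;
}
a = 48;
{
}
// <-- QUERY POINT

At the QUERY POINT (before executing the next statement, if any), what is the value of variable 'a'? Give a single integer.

Step 1: enter scope (depth=1)
Step 2: declare b=74 at depth 1
Step 3: declare e=9 at depth 1
Step 4: enter scope (depth=2)
Step 5: exit scope (depth=1)
Step 6: enter scope (depth=2)
Step 7: declare e=20 at depth 2
Step 8: exit scope (depth=1)
Step 9: declare b=40 at depth 1
Step 10: exit scope (depth=0)
Step 11: declare a=48 at depth 0
Step 12: enter scope (depth=1)
Step 13: exit scope (depth=0)
Visible at query point: a=48

Answer: 48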